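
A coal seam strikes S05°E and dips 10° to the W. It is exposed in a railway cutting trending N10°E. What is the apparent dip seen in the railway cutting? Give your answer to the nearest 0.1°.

The strike is S05°E and the section trends N10°E; the acute angle between them is β = 15°.
tan α = tan 10° × sin 15° = 0.1763 × 0.2588 = 0.0456
apparent dip = arctan 0.0456 = 2.61°

2.6°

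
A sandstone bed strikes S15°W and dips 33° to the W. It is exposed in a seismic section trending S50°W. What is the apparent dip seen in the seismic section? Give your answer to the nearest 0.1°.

Angle between strike (S15°W) and section (S50°W): β = 35°.
tan α = tan 33° × sin 35° = 0.6494 × 0.5736 = 0.3725
α = arctan(0.3725) = 20.43°

20.4°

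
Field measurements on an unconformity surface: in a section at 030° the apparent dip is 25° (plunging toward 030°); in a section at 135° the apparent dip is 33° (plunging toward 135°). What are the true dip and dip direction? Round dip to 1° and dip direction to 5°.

The two traces are lines in the plane: v₁ = (sin 30°·cos 25°, cos 30°·cos 25°, −sin 25°), v₂ = (sin 135°·cos 33°, cos 135°·cos 33°, −sin 33°).
The plane normal is n = v₁ × v₂ ∝ (0.678, 0.004, 0.734).
True dip = arccos(n_z / |n|) = arccos(0.7346) = 42.7°.
Dip direction = azimuth of (n_x, n_y) = atan2(0.678, 0.004) = 90°.

true dip 43°, dip direction 090°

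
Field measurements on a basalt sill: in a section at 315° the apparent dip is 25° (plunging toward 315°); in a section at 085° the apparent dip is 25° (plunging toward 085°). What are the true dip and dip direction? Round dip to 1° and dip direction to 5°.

The two traces are lines in the plane: v₁ = (sin 315°·cos 25°, cos 315°·cos 25°, −sin 25°), v₂ = (sin 85°·cos 25°, cos 85°·cos 25°, −sin 25°).
n = v₁ × v₂ = (0.237, 0.652, 0.629) (taken with n_z > 0).
True dip = arccos(n_z / |n|) = arccos(0.6715) = 47.8°.
The horizontal component of n points toward azimuth atan2(n_x, n_y) = 20°, the dip direction.

true dip 48°, dip direction 020°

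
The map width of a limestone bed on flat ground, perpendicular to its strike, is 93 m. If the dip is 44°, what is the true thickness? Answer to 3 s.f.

64.6 m

True thickness t = w · sin(dip) = 93 × sin 44°
t = 93 × 0.6947 = 64.603 m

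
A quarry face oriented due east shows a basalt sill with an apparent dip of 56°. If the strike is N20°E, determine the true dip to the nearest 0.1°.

57.6°

β = acute angle between strike N20°E and section due east = 70°.
tan(true dip) = tan 56° / sin 70° = 1.5777
true dip = arctan 1.5777 = 57.63°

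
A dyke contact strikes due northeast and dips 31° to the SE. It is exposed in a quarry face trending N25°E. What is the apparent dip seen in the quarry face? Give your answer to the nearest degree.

12°

The strike is due northeast and the section trends N25°E; the acute angle between them is β = 20°.
tan α = tan 31° × sin 20° = 0.6009 × 0.3420 = 0.2055
apparent dip = arctan 0.2055 = 11.61°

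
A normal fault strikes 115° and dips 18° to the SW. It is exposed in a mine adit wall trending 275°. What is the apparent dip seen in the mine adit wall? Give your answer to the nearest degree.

6°

Angle between strike (115°) and section (275°): β = 20°.
tan(apparent dip) = tan 18° · sin 20° = 0.1111
α = arctan(0.1111) = 6.34°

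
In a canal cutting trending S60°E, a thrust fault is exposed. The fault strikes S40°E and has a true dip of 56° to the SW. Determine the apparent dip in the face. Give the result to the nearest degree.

The section lies 20° from the strike.
tan(apparent dip) = tan 56° · sin 20° = 0.5071
apparent dip = arctan 0.5071 = 26.89°

27°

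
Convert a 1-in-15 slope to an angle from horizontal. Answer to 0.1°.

tan θ = 1/15 = 0.0667
θ = arctan(0.0667) = 3.81°

3.8°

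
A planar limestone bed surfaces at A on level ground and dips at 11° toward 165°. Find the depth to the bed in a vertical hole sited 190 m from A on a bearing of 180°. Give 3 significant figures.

35.7 m

The hole lies 15° from the dip direction, so the down-dip offset is 190 × cos 15° = 183.53 m.
Depth = down-dip offset × tan(dip) = 183.53 × tan 11° = 183.53 × 0.1944
Depth = 35.67 m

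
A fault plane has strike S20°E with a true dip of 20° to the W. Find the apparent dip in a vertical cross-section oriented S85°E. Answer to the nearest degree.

The strike is S20°E and the section trends S85°E; the acute angle between them is β = 65°.
tan α = tan 20° × sin 65° = 0.3640 × 0.9063 = 0.3299
apparent dip = arctan 0.3299 = 18.26°

18°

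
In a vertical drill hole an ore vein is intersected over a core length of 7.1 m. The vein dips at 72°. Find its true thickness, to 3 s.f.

True thickness t = h · cos(dip) = 7.1 × cos 72°
t = 7.1 × 0.3090 = 2.194 m

2.19 m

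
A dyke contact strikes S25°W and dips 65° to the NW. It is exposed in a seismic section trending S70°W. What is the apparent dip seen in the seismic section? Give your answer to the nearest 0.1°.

The section lies 45° from the strike.
tan(apparent dip) = tan 65° · sin 45° = 1.5164
α = arctan(1.5164) = 56.60°

56.6°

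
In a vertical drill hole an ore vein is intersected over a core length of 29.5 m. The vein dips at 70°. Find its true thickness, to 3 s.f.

10.1 m

True thickness t = h · cos(dip) = 29.5 × cos 70°
t = 29.5 × 0.3420 = 10.090 m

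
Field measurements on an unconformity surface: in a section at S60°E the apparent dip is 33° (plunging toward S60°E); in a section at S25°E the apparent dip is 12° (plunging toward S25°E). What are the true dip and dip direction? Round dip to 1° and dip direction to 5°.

Represent each trace as a vector plunging at its apparent dip toward its trend (east-north-up frame): v₁ = (0.726, -0.419, -0.545), v₂ = (0.413, -0.887, -0.208).
n = v₁ × v₂ = (0.396, 0.074, 0.471) (taken with n_z > 0).
True dip = arccos(n_z / |n|) = arccos(0.7599) = 40.5°.
The horizontal component of n points toward azimuth atan2(n_x, n_y) = 79°, the dip direction.

true dip 41°, dip direction 080°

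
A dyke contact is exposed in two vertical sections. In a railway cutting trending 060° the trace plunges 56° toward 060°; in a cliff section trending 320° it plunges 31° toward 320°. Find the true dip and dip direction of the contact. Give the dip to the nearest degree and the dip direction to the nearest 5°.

true dip 60°, dip direction 030°

Each apparent-dip line lies in the plane. As unit vectors (x east, y north, z up), v₁ plunges 56°→060° and v₂ plunges 31°→320°.
n = v₁ × v₂ = (0.400, 0.706, 0.472) (taken with n_z > 0).
Dip δ = arctan(|n_h|/n_z) = arctan(0.812/0.472) = 59.8°.
Dip direction = azimuth of (n_x, n_y) = atan2(0.400, 0.706) = 30°.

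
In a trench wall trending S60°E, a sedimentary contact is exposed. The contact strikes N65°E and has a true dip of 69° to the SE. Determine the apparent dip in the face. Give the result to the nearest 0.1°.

64.9°

Angle between strike (N65°E) and section (S60°E): β = 55°.
tan α = tan 69° × sin 55° = 2.6051 × 0.8192 = 2.1340
apparent dip = arctan 2.1340 = 64.89°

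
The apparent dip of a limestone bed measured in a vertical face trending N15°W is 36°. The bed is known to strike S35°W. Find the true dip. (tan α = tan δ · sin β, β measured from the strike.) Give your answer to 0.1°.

43.5°

The section is 50° from the strike.
tan δ = tan α / sin β = tan 36° / sin 50° = 0.7265 / 0.7660 = 0.9484
δ = arctan(0.9484) = 43.48°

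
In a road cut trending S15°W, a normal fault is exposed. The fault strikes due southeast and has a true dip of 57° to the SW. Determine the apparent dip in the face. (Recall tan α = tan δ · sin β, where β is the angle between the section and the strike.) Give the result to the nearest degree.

53°

Angle between strike (due southeast) and section (S15°W): β = 60°.
tan(apparent dip) = tan 57° · sin 60° = 1.3336
α = arctan(1.3336) = 53.13°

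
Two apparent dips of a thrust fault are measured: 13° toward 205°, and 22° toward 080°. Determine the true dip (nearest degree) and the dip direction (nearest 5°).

Represent each trace as a vector plunging at its apparent dip toward its trend (east-north-up frame): v₁ = (-0.412, -0.883, -0.225), v₂ = (0.913, 0.161, -0.375).
Cross product v₁ × v₂ gives the pole to the plane: n ∝ (0.367, -0.360, 0.740).
True dip = arccos(n_z / |n|) = arccos(0.8214) = 34.8°.
Dip direction = azimuth of (n_x, n_y) = atan2(0.367, -0.360) = 134°.

true dip 35°, dip direction 135°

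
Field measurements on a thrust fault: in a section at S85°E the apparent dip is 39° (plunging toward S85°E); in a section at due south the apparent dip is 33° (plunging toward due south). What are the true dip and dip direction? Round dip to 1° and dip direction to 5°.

The two traces are lines in the plane: v₁ = (sin 95°·cos 39°, cos 95°·cos 39°, −sin 39°), v₂ = (sin 180°·cos 33°, cos 180°·cos 33°, −sin 33°).
Cross product v₁ × v₂ gives the pole to the plane: n ∝ (0.491, -0.422, 0.649).
Dip δ = arctan(|n_h|/n_z) = arctan(0.647/0.649) = 44.9°.
Dip direction = atan2(0.491, -0.422) = 131° (azimuth of n's horizontal projection).

true dip 45°, dip direction 130°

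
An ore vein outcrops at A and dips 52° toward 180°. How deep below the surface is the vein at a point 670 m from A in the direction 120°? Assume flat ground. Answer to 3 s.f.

The hole lies 60° from the dip direction, so the down-dip offset is 670 × cos 60° = 335.00 m.
Depth = down-dip offset × tan(dip) = 335.00 × tan 52° = 335.00 × 1.2799
Depth = 428.78 m

429 m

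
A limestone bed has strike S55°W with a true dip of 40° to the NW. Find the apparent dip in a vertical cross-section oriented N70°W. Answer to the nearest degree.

35°

Angle between strike (S55°W) and section (N70°W): β = 55°.
tan α = tan 40° × sin 55° = 0.8391 × 0.8192 = 0.6874
α = arctan(0.6874) = 34.50°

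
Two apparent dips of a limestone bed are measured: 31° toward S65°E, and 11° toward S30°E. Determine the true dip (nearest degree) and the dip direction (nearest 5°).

true dip 38°, dip direction 075°

Each apparent-dip line lies in the plane. As unit vectors (x east, y north, z up), v₁ plunges 31°→S65°E and v₂ plunges 11°→S30°E.
n = v₁ × v₂ = (0.369, 0.105, 0.483) (taken with n_z > 0).
tan δ = √(n_x²+n_y²)/n_z = 0.383/0.483, so δ = 38.5°.
The horizontal component of n points toward azimuth atan2(n_x, n_y) = 74°, the dip direction.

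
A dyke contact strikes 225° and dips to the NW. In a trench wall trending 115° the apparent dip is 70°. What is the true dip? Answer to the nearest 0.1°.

71.1°

The section is 70° from the strike.
tan δ = tan α / sin β = tan 70° / sin 70° = 2.7475 / 0.9397 = 2.9238
δ = arctan(2.9238) = 71.12°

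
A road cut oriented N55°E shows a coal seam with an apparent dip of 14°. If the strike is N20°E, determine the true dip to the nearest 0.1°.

β = acute angle between strike N20°E and section N55°E = 35°.
tan δ = tan α / sin β = tan 14° / sin 35° = 0.2493 / 0.5736 = 0.4347
δ = arctan(0.4347) = 23.49°

23.5°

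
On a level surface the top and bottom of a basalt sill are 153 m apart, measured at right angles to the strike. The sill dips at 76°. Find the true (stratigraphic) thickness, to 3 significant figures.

True thickness t = w · sin(dip) = 153 × sin 76°
t = 153 × 0.9703 = 148.455 m

148 m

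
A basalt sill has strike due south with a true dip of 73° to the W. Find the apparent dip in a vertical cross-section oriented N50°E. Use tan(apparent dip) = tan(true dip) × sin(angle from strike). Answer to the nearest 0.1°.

68.2°

The strike is due south and the section trends N50°E; the acute angle between them is β = 50°.
tan(apparent dip) = tan 73° · sin 50° = 2.5056
apparent dip = arctan 2.5056 = 68.24°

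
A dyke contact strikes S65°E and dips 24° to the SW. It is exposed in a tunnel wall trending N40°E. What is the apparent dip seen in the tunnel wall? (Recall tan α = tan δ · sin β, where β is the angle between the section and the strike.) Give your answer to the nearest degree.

The section lies 75° from the strike.
tan α = tan 24° × sin 75° = 0.4452 × 0.9659 = 0.4301
apparent dip = arctan 0.4301 = 23.27°

23°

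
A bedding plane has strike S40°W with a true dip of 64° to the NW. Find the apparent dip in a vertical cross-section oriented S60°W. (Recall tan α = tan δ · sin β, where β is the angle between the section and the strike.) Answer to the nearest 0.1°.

35.0°

Angle between strike (S40°W) and section (S60°W): β = 20°.
tan(apparent dip) = tan 64° · sin 20° = 0.7012
apparent dip = arctan 0.7012 = 35.04°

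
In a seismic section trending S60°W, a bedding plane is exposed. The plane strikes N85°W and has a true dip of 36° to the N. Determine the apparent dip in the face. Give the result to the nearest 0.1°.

The section lies 35° from the strike.
tan α = tan 36° × sin 35° = 0.7265 × 0.5736 = 0.4167
apparent dip = arctan 0.4167 = 22.62°

22.6°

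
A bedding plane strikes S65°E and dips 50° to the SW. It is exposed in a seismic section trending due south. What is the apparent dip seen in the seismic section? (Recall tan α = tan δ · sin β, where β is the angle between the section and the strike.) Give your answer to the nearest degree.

47°

The strike is S65°E and the section trends due south; the acute angle between them is β = 65°.
tan α = tan 50° × sin 65° = 1.1918 × 0.9063 = 1.0801
α = arctan(1.0801) = 47.21°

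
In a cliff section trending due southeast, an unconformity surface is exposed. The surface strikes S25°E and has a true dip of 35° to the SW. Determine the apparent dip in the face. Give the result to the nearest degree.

The section lies 20° from the strike.
tan α = tan 35° × sin 20° = 0.7002 × 0.3420 = 0.2395
apparent dip = arctan 0.2395 = 13.47°

13°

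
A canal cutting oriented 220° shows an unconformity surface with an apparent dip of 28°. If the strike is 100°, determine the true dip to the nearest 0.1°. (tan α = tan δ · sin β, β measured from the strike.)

31.5°

β = acute angle between strike 100° and section 220° = 60°.
tan(true dip) = tan 28° / sin 60° = 0.6140
true dip = arctan 0.6140 = 31.55°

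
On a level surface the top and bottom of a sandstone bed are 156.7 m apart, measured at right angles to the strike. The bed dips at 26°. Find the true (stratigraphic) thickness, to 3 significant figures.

68.7 m

True thickness t = w · sin(dip) = 156.7 × sin 26°
t = 156.7 × 0.4384 = 68.693 m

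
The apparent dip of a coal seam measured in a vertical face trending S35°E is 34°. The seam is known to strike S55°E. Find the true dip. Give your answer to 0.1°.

The section is 20° from the strike.
tan(true dip) = tan 34° / sin 20° = 1.9721
true dip = arctan 1.9721 = 63.11°

63.1°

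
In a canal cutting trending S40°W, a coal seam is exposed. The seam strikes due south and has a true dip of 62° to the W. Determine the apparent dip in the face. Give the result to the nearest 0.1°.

50.4°

The section lies 40° from the strike.
tan α = tan 62° × sin 40° = 1.8807 × 0.6428 = 1.2089
apparent dip = arctan 1.2089 = 50.40°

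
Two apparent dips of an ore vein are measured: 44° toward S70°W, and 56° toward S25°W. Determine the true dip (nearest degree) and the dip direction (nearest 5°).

The two traces are lines in the plane: v₁ = (sin 250°·cos 44°, cos 250°·cos 44°, −sin 44°), v₂ = (sin 205°·cos 56°, cos 205°·cos 56°, −sin 56°).
n = v₁ × v₂ = (-0.148, -0.396, 0.284) (taken with n_z > 0).
Dip δ = arctan(|n_h|/n_z) = arctan(0.423/0.284) = 56.1°.
Dip direction = azimuth of (n_x, n_y) = atan2(-0.148, -0.396) = 200°.

true dip 56°, dip direction 200°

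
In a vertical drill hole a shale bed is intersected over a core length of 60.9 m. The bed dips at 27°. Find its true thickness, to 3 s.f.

54.3 m

True thickness t = h · cos(dip) = 60.9 × cos 27°
t = 60.9 × 0.8910 = 54.262 m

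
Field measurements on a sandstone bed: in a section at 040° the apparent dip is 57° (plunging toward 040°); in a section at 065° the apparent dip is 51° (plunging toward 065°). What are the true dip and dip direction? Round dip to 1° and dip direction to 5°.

true dip 58°, dip direction 025°

Each apparent-dip line lies in the plane. As unit vectors (x east, y north, z up), v₁ plunges 57°→040° and v₂ plunges 51°→065°.
n = v₁ × v₂ = (0.101, 0.206, 0.145) (taken with n_z > 0).
tan δ = √(n_x²+n_y²)/n_z = 0.230/0.145, so δ = 57.8°.
Dip direction = atan2(0.101, 0.206) = 26° (azimuth of n's horizontal projection).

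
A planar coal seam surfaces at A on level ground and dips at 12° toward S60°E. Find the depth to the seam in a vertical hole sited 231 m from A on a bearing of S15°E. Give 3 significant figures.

34.7 m

The hole lies 45° from the dip direction, so the down-dip offset is 231 × cos 45° = 163.34 m.
Depth = down-dip offset × tan(dip) = 163.34 × tan 12° = 163.34 × 0.2126
Depth = 34.72 m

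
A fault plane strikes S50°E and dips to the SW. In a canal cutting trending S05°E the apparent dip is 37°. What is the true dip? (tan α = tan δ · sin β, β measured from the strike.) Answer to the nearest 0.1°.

46.8°

The section is 45° from the strike.
tan(true dip) = tan 37° / sin 45° = 1.0657
δ = arctan(1.0657) = 46.82°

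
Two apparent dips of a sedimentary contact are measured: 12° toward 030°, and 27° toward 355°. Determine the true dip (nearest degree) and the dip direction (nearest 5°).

Represent each trace as a vector plunging at its apparent dip toward its trend (east-north-up frame): v₁ = (0.489, 0.847, -0.208), v₂ = (-0.078, 0.888, -0.454).
The plane normal is n = v₁ × v₂ ∝ (-0.200, 0.238, 0.500).
Dip δ = arctan(|n_h|/n_z) = arctan(0.311/0.500) = 31.9°.
The horizontal component of n points toward azimuth atan2(n_x, n_y) = 320°, the dip direction.

true dip 32°, dip direction 320°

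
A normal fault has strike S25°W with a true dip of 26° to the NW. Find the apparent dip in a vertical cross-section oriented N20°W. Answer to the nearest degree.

Angle between strike (S25°W) and section (N20°W): β = 45°.
tan(apparent dip) = tan 26° · sin 45° = 0.3449
α = arctan(0.3449) = 19.03°

19°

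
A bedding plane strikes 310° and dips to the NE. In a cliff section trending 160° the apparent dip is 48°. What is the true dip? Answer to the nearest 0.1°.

65.8°

β = acute angle between strike 310° and section 160° = 30°.
tan(true dip) = tan 48° / sin 30° = 2.2212
δ = arctan(2.2212) = 65.76°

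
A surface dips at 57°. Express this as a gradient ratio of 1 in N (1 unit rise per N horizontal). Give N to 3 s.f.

1 : N means tan θ = 1/N, so N = 1/tan 57° = 1/1.5399

1 in 0.649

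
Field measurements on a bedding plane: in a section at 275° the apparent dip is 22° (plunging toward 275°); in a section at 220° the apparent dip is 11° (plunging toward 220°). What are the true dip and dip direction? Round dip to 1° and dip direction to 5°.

true dip 22°, dip direction 280°

The two traces are lines in the plane: v₁ = (sin 275°·cos 22°, cos 275°·cos 22°, −sin 22°), v₂ = (sin 220°·cos 11°, cos 220°·cos 11°, −sin 11°).
Cross product v₁ × v₂ gives the pole to the plane: n ∝ (-0.297, 0.060, 0.746).
Dip δ = arctan(|n_h|/n_z) = arctan(0.303/0.746) = 22.1°.
The horizontal component of n points toward azimuth atan2(n_x, n_y) = 281°, the dip direction.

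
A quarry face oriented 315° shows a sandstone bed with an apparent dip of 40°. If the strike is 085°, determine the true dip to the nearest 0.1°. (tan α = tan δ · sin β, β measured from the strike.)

47.6°

β = acute angle between strike 085° and section 315° = 50°.
tan δ = tan α / sin β = tan 40° / sin 50° = 0.8391 / 0.7660 = 1.0954
δ = arctan(1.0954) = 47.61°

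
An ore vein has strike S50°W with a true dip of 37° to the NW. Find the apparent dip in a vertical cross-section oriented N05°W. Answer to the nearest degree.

32°

The section lies 55° from the strike.
tan α = tan 37° × sin 55° = 0.7536 × 0.8192 = 0.6173
α = arctan(0.6173) = 31.69°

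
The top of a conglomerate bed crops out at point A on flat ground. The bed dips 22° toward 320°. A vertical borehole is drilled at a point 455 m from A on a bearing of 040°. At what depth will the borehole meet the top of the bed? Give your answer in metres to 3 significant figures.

The hole lies 80° from the dip direction, so the down-dip offset is 455 × cos 80° = 79.01 m.
Depth = down-dip offset × tan(dip) = 79.01 × tan 22° = 79.01 × 0.4040
Depth = 31.92 m

31.9 m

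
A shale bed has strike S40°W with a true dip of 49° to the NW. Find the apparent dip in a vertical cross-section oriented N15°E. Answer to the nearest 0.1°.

Angle between strike (S40°W) and section (N15°E): β = 25°.
tan(apparent dip) = tan 49° · sin 25° = 0.4862
α = arctan(0.4862) = 25.93°

25.9°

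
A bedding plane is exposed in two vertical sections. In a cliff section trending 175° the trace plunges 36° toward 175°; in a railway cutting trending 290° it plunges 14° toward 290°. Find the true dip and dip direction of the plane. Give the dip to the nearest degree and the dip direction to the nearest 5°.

true dip 44°, dip direction 215°

Represent each trace as a vector plunging at its apparent dip toward its trend (east-north-up frame): v₁ = (0.071, -0.806, -0.588), v₂ = (-0.912, 0.332, -0.242).
n = v₁ × v₂ = (-0.390, -0.553, 0.711) (taken with n_z > 0).
True dip = arccos(n_z / |n|) = arccos(0.7246) = 43.6°.
Dip direction = azimuth of (n_x, n_y) = atan2(-0.390, -0.553) = 215°.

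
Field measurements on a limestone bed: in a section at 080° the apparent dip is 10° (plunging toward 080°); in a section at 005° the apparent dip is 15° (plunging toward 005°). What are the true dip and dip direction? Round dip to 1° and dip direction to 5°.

Each apparent-dip line lies in the plane. As unit vectors (x east, y north, z up), v₁ plunges 10°→080° and v₂ plunges 15°→005°.
Cross product v₁ × v₂ gives the pole to the plane: n ∝ (0.123, 0.236, 0.919).
Dip δ = arctan(|n_h|/n_z) = arctan(0.266/0.919) = 16.2°.
The horizontal component of n points toward azimuth atan2(n_x, n_y) = 27°, the dip direction.

true dip 16°, dip direction 025°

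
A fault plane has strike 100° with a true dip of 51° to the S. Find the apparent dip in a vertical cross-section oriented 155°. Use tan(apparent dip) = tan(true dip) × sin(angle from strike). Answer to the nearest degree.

45°

The strike is 100° and the section trends 155°; the acute angle between them is β = 55°.
tan(apparent dip) = tan 51° · sin 55° = 1.0116
α = arctan(1.0116) = 45.33°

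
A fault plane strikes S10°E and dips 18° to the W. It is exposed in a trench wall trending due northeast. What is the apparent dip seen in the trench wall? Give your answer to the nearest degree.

15°

The strike is S10°E and the section trends due northeast; the acute angle between them is β = 55°.
tan(apparent dip) = tan 18° · sin 55° = 0.2662
apparent dip = arctan 0.2662 = 14.90°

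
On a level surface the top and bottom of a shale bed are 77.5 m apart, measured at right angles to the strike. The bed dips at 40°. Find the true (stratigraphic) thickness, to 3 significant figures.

True thickness t = w · sin(dip) = 77.5 × sin 40°
t = 77.5 × 0.6428 = 49.816 m

49.8 m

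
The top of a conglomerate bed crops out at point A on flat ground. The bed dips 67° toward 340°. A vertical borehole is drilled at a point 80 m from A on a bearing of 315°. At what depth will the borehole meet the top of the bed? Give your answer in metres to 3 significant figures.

The hole lies 25° from the dip direction, so the down-dip offset is 80 × cos 25° = 72.50 m.
Depth = down-dip offset × tan(dip) = 72.50 × tan 67° = 72.50 × 2.3559
Depth = 170.81 m

171 m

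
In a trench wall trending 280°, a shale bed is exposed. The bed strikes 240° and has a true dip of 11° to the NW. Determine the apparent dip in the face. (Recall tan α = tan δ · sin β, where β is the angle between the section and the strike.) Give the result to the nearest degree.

The strike is 240° and the section trends 280°; the acute angle between them is β = 40°.
tan α = tan 11° × sin 40° = 0.1944 × 0.6428 = 0.1249
apparent dip = arctan 0.1249 = 7.12°

7°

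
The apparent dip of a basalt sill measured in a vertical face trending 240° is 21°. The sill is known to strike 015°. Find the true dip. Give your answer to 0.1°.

The section is 45° from the strike.
tan(true dip) = tan 21° / sin 45° = 0.5429
true dip = arctan 0.5429 = 28.50°

28.5°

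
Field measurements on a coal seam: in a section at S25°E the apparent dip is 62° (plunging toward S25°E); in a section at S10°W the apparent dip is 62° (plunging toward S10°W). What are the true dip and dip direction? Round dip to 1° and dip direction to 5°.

true dip 63°, dip direction 170°

The two traces are lines in the plane: v₁ = (sin 155°·cos 62°, cos 155°·cos 62°, −sin 62°), v₂ = (sin 190°·cos 62°, cos 190°·cos 62°, −sin 62°).
Cross product v₁ × v₂ gives the pole to the plane: n ∝ (0.033, -0.247, 0.126).
tan δ = √(n_x²+n_y²)/n_z = 0.249/0.126, so δ = 63.1°.
The horizontal component of n points toward azimuth atan2(n_x, n_y) = 172°, the dip direction.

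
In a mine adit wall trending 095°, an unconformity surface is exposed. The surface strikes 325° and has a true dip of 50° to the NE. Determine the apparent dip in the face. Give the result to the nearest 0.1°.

Angle between strike (325°) and section (095°): β = 50°.
tan α = tan 50° × sin 50° = 1.1918 × 0.7660 = 0.9129
α = arctan(0.9129) = 42.39°

42.4°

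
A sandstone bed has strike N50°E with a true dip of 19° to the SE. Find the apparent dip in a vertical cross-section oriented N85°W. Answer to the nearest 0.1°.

The strike is N50°E and the section trends N85°W; the acute angle between them is β = 45°.
tan(apparent dip) = tan 19° · sin 45° = 0.2435
α = arctan(0.2435) = 13.68°

13.7°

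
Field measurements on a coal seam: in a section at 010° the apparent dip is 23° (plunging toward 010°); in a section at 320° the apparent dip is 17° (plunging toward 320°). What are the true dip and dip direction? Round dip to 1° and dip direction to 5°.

true dip 23°, dip direction 005°

The two traces are lines in the plane: v₁ = (sin 10°·cos 23°, cos 10°·cos 23°, −sin 23°), v₂ = (sin 320°·cos 17°, cos 320°·cos 17°, −sin 17°).
n = v₁ × v₂ = (0.021, 0.287, 0.674) (taken with n_z > 0).
tan δ = √(n_x²+n_y²)/n_z = 0.288/0.674, so δ = 23.1°.
Dip direction = azimuth of (n_x, n_y) = atan2(0.021, 0.287) = 4°.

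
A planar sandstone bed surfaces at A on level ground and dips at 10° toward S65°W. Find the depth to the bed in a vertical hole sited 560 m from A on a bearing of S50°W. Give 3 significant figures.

95.4 m

The hole lies 15° from the dip direction, so the down-dip offset is 560 × cos 15° = 540.92 m.
Depth = down-dip offset × tan(dip) = 540.92 × tan 10° = 540.92 × 0.1763
Depth = 95.38 m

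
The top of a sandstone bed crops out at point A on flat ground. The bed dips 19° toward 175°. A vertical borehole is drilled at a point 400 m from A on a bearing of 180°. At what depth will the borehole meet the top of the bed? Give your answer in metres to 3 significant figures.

The hole lies 5° from the dip direction, so the down-dip offset is 400 × cos 5° = 398.48 m.
Depth = down-dip offset × tan(dip) = 398.48 × tan 19° = 398.48 × 0.3443
Depth = 137.21 m

137 m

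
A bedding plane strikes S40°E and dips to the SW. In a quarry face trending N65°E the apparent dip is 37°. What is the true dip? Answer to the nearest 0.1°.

38.0°

β = acute angle between strike S40°E and section N65°E = 75°.
tan δ = tan α / sin β = tan 37° / sin 75° = 0.7536 / 0.9659 = 0.7801
δ = arctan(0.7801) = 37.96°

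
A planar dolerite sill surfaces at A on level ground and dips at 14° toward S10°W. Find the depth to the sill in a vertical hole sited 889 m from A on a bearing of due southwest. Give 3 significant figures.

The hole lies 35° from the dip direction, so the down-dip offset is 889 × cos 35° = 728.23 m.
Depth = down-dip offset × tan(dip) = 728.23 × tan 14° = 728.23 × 0.2493
Depth = 181.57 m

182 m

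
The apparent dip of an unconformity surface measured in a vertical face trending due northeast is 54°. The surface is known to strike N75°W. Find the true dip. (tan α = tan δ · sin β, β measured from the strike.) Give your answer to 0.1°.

57.8°

The section is 60° from the strike.
tan δ = tan α / sin β = tan 54° / sin 60° = 1.3764 / 0.8660 = 1.5893
true dip = arctan 1.5893 = 57.82°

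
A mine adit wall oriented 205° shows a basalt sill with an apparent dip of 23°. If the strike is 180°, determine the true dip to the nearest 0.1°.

The section is 25° from the strike.
tan δ = tan α / sin β = tan 23° / sin 25° = 0.4245 / 0.4226 = 1.0044
true dip = arctan 1.0044 = 45.13°

45.1°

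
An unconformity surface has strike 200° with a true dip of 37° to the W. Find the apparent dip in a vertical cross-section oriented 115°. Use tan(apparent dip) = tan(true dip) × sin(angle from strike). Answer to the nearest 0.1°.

36.9°

The section lies 85° from the strike.
tan α = tan 37° × sin 85° = 0.7536 × 0.9962 = 0.7507
α = arctan(0.7507) = 36.90°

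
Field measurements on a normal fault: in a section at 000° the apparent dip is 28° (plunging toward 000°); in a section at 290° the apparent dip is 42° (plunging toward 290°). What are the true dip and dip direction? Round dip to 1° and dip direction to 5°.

true dip 43°, dip direction 305°

Each apparent-dip line lies in the plane. As unit vectors (x east, y north, z up), v₁ plunges 28°→000° and v₂ plunges 42°→290°.
The plane normal is n = v₁ × v₂ ∝ (-0.471, 0.328, 0.617).
Dip δ = arctan(|n_h|/n_z) = arctan(0.574/0.617) = 43.0°.
The horizontal component of n points toward azimuth atan2(n_x, n_y) = 305°, the dip direction.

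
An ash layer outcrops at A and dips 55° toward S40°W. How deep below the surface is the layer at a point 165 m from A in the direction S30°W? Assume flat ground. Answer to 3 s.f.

The hole lies 10° from the dip direction, so the down-dip offset is 165 × cos 10° = 162.49 m.
Depth = down-dip offset × tan(dip) = 162.49 × tan 55° = 162.49 × 1.4281
Depth = 232.06 m

232 m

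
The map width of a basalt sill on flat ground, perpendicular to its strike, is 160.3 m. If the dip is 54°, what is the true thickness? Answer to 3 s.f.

True thickness t = w · sin(dip) = 160.3 × sin 54°
t = 160.3 × 0.8090 = 129.685 m

130 m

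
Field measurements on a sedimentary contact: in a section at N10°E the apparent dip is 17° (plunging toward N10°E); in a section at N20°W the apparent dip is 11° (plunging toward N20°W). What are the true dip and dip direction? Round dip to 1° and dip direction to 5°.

true dip 19°, dip direction 035°

Represent each trace as a vector plunging at its apparent dip toward its trend (east-north-up frame): v₁ = (0.166, 0.942, -0.292), v₂ = (-0.336, 0.922, -0.191).
Cross product v₁ × v₂ gives the pole to the plane: n ∝ (0.090, 0.130, 0.469).
True dip = arccos(n_z / |n|) = arccos(0.9478) = 18.6°.
The horizontal component of n points toward azimuth atan2(n_x, n_y) = 35°, the dip direction.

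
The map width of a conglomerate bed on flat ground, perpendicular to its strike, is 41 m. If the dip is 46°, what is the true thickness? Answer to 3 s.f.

True thickness t = w · sin(dip) = 41 × sin 46°
t = 41 × 0.7193 = 29.493 m

29.5 m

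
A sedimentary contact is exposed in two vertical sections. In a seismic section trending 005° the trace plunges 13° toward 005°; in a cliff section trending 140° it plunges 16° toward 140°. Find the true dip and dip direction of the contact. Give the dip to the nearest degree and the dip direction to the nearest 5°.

Represent each trace as a vector plunging at its apparent dip toward its trend (east-north-up frame): v₁ = (0.085, 0.971, -0.225), v₂ = (0.618, -0.736, -0.276).
n = v₁ × v₂ = (0.433, 0.116, 0.662) (taken with n_z > 0).
True dip = arccos(n_z / |n|) = arccos(0.8281) = 34.1°.
Dip direction = atan2(0.433, 0.116) = 75° (azimuth of n's horizontal projection).

true dip 34°, dip direction 075°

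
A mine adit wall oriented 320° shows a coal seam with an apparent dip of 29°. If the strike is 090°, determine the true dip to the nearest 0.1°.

The section is 50° from the strike.
tan(true dip) = tan 29° / sin 50° = 0.7236
δ = arctan(0.7236) = 35.89°

35.9°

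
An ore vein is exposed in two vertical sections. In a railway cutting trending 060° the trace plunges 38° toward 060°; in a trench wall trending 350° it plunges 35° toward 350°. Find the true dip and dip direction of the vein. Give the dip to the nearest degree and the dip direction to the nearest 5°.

Each apparent-dip line lies in the plane. As unit vectors (x east, y north, z up), v₁ plunges 38°→060° and v₂ plunges 35°→350°.
Cross product v₁ × v₂ gives the pole to the plane: n ∝ (0.271, 0.479, 0.607).
Dip δ = arctan(|n_h|/n_z) = arctan(0.550/0.607) = 42.2°.
Dip direction = azimuth of (n_x, n_y) = atan2(0.271, 0.479) = 29°.

true dip 42°, dip direction 030°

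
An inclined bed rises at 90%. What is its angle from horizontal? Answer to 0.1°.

42.0°

tan θ = 90/100 = 0.9000
θ = arctan(0.9000) = 41.99°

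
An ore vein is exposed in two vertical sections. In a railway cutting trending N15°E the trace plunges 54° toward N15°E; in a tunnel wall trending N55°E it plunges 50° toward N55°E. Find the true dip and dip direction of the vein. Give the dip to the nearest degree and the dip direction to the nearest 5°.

true dip 54°, dip direction 025°

The two traces are lines in the plane: v₁ = (sin 15°·cos 54°, cos 15°·cos 54°, −sin 54°), v₂ = (sin 55°·cos 50°, cos 55°·cos 50°, −sin 50°).
n = v₁ × v₂ = (0.137, 0.309, 0.243) (taken with n_z > 0).
tan δ = √(n_x²+n_y²)/n_z = 0.338/0.243, so δ = 54.3°.
Dip direction = atan2(0.137, 0.309) = 24° (azimuth of n's horizontal projection).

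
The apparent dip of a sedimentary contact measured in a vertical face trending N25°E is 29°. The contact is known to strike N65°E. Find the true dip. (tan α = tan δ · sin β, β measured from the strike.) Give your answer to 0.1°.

The section is 40° from the strike.
tan(true dip) = tan 29° / sin 40° = 0.8624
δ = arctan(0.8624) = 40.77°

40.8°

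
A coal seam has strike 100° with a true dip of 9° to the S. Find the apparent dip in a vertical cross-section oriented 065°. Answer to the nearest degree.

Angle between strike (100°) and section (065°): β = 35°.
tan α = tan 9° × sin 35° = 0.1584 × 0.5736 = 0.0908
apparent dip = arctan 0.0908 = 5.19°

5°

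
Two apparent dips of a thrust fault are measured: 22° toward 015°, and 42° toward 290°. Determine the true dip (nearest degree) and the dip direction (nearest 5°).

true dip 44°, dip direction 310°

Each apparent-dip line lies in the plane. As unit vectors (x east, y north, z up), v₁ plunges 22°→015° and v₂ plunges 42°→290°.
n = v₁ × v₂ = (-0.504, 0.422, 0.686) (taken with n_z > 0).
True dip = arccos(n_z / |n|) = arccos(0.7222) = 43.8°.
The horizontal component of n points toward azimuth atan2(n_x, n_y) = 310°, the dip direction.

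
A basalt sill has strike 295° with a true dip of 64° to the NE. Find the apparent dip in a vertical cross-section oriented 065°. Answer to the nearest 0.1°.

The strike is 295° and the section trends 065°; the acute angle between them is β = 50°.
tan α = tan 64° × sin 50° = 2.0503 × 0.7660 = 1.5706
apparent dip = arctan 1.5706 = 57.52°

57.5°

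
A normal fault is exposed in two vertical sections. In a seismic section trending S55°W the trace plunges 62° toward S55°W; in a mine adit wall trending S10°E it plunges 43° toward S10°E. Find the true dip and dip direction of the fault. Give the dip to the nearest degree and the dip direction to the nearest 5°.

The two traces are lines in the plane: v₁ = (sin 235°·cos 62°, cos 235°·cos 62°, −sin 62°), v₂ = (sin 170°·cos 43°, cos 170°·cos 43°, −sin 43°).
Cross product v₁ × v₂ gives the pole to the plane: n ∝ (-0.452, -0.374, 0.311).
True dip = arccos(n_z / |n|) = arccos(0.4683) = 62.1°.
Dip direction = atan2(-0.452, -0.374) = 230° (azimuth of n's horizontal projection).

true dip 62°, dip direction 230°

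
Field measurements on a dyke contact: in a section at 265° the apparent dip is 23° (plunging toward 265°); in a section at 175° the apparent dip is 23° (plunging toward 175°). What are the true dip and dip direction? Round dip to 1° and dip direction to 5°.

true dip 31°, dip direction 220°

The two traces are lines in the plane: v₁ = (sin 265°·cos 23°, cos 265°·cos 23°, −sin 23°), v₂ = (sin 175°·cos 23°, cos 175°·cos 23°, −sin 23°).
The plane normal is n = v₁ × v₂ ∝ (-0.327, -0.390, 0.847).
tan δ = √(n_x²+n_y²)/n_z = 0.509/0.847, so δ = 31.0°.
Dip direction = atan2(-0.327, -0.390) = 220° (azimuth of n's horizontal projection).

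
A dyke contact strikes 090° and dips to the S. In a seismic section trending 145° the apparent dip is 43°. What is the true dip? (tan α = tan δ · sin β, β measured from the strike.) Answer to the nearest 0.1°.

48.7°

β = acute angle between strike 090° and section 145° = 55°.
tan(true dip) = tan 43° / sin 55° = 1.1384
true dip = arctan 1.1384 = 48.70°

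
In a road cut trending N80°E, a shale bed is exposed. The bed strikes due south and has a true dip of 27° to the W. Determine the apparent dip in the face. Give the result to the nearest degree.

27°

Angle between strike (due south) and section (N80°E): β = 80°.
tan α = tan 27° × sin 80° = 0.5095 × 0.9848 = 0.5018
α = arctan(0.5018) = 26.65°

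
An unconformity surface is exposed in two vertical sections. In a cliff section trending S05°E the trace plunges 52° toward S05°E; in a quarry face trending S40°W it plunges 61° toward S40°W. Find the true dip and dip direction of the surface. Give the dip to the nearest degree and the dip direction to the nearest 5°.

The two traces are lines in the plane: v₁ = (sin 175°·cos 52°, cos 175°·cos 52°, −sin 52°), v₂ = (sin 220°·cos 61°, cos 220°·cos 61°, −sin 61°).
Cross product v₁ × v₂ gives the pole to the plane: n ∝ (-0.244, -0.292, 0.211).
True dip = arccos(n_z / |n|) = arccos(0.4848) = 61.0°.
The horizontal component of n points toward azimuth atan2(n_x, n_y) = 220°, the dip direction.

true dip 61°, dip direction 220°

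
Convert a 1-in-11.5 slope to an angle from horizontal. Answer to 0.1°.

5.0°

tan θ = 1/11.5 = 0.0870
θ = arctan(0.0870) = 4.97°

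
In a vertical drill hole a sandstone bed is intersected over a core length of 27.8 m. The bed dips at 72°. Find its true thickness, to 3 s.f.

8.59 m

True thickness t = h · cos(dip) = 27.8 × cos 72°
t = 27.8 × 0.3090 = 8.591 m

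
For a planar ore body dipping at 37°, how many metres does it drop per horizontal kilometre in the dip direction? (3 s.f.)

754 m

drop per km = 1000 × tan 37° = 1000 × 0.7536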